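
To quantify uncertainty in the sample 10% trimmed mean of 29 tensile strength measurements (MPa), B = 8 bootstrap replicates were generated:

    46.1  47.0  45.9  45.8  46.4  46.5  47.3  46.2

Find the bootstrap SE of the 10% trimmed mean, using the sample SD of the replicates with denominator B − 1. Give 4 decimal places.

Bootstrap SE is the standard deviation of the 8 replicate 10% trimmed means.
Mean of replicates: (46.1 + 47.0 + 45.9 + 45.8 + 46.4 + 46.5 + 47.3 + 46.2) / 8 = 371.20000 / 8 = 46.40000
Sum of squared deviations: (−0.30000)² + (+0.60000)² + (−0.50000)² + (−0.60000)² + (+0.00000)² + (+0.10000)² + (+0.90000)² + (−0.20000)² = 1.92000
Variance = 1.92000 / 7 = 0.27429
SE* = √0.27429

SE* = 0.5237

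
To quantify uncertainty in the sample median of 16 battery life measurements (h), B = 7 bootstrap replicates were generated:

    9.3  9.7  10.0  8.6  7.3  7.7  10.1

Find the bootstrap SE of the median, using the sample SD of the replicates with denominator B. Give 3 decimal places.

SE* = 1.036

Bootstrap SE is the standard deviation of the 7 replicate medians.
Mean of replicates: (9.3 + 9.7 + 10.0 + 8.6 + 7.3 + 7.7 + 10.1) / 7 = 62.7000 / 7 = 8.9571
Sum of squared deviations: (+0.3429)² + (+0.7429)² + (+1.0429)² + (−0.3571)² + (−1.6571)² + (−1.2571)² + (+1.1429)² = 7.5171
Variance = 7.5171 / 7 = 1.0739
SE* = √1.0739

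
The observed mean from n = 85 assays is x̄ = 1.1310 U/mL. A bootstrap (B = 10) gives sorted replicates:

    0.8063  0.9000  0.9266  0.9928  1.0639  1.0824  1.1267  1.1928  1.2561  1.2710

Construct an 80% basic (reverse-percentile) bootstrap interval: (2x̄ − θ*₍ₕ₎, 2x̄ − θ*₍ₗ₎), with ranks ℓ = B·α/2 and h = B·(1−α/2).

Percentile endpoints at ranks 1 and 9: θ*₍1₎ = 0.8063, θ*₍9₎ = 1.2561.
Basic interval reflects these around x̄:
  lower = 2 × 1.1310 − 1.2561 = 1.0059
  upper = 2 × 1.1310 − 0.8063 = 1.4557

(1.0059, 1.4557)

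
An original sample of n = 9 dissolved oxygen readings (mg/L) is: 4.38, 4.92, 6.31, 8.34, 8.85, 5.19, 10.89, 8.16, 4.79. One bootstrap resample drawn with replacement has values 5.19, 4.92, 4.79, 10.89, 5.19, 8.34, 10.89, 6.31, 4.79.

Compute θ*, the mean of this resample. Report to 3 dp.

θ* = 6.812

Mean = (5.19 + 4.92 + 4.79 + 10.89 + 5.19 + 8.34 + 10.89 + 6.31 + 4.79) / 9 = 61.310 / 9 = 6.812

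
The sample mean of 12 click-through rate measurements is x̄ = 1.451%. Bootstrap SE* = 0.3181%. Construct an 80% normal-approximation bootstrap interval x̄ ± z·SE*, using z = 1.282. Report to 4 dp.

(1.0432, 1.8588)

Margin = 1.282 × 0.3181 = 0.40780
Interval: 1.451 ± 0.40780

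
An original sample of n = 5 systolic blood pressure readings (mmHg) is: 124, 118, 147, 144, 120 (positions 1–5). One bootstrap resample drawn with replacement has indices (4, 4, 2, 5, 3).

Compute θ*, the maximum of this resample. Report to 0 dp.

Resample values: 144, 144, 118, 120, 147.
Maximum = 147

θ* = 147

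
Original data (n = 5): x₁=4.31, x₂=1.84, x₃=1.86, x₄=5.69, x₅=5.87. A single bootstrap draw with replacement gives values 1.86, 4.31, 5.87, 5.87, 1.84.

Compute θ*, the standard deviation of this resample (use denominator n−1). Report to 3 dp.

Mean = 3.9500; sum of squared deviations = 16.3226
s² = 16.3226 / 4 = 4.0807
s = √4.0807 = 2.020

θ* = 2.020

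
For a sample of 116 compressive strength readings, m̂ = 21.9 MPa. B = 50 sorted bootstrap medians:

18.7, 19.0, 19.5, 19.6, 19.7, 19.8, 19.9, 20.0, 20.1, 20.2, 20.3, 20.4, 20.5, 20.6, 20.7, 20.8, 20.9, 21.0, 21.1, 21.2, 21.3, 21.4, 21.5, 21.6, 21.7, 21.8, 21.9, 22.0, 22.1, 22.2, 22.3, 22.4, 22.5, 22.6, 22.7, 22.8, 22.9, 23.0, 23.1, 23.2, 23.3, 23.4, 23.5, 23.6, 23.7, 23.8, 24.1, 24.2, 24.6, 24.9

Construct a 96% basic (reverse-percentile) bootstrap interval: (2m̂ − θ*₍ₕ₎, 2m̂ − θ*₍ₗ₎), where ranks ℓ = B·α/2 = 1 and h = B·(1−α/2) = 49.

(19.2, 25.1)

Percentile endpoints at ranks 1 and 49: θ*₍1₎ = 18.7, θ*₍49₎ = 24.6.
Basic interval reflects these around m̂:
  lower = 2 × 21.9 − 24.6 = 19.2
  upper = 2 × 21.9 − 18.7 = 25.1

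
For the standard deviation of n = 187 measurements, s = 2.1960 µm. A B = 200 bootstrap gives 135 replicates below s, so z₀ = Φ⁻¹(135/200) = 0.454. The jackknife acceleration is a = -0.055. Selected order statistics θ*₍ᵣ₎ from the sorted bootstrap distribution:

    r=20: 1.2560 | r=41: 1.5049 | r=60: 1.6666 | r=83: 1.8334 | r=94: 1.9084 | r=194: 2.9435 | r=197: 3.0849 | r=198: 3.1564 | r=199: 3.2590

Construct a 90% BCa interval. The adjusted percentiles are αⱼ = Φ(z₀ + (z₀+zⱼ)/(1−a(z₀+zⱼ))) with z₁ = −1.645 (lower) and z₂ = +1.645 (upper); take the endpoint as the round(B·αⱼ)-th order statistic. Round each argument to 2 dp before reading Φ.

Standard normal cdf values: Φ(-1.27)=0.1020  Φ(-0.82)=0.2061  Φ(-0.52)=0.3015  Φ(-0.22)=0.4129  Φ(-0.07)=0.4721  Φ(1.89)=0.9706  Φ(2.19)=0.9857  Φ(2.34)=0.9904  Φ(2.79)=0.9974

Lower: z₀ + z₁ = 0.454 + (-1.645) = -1.191; 1 − a(z₀+z₁) = 1 − (-0.055)(-1.191) = 0.9345; argument = 0.454 + (-1.191)/0.9345 = -0.8205 → -0.82.
α₁ = Φ(-0.82) = 0.2061; rank = round(200 × 0.2061) = 41; θ*₍41₎ = 1.5049.
Upper: z₀ + z₂ = 2.099; 1 − a(z₀+z₂) = 1.1154; argument = 2.3358 → 2.34; α₂ = 0.9904; rank = 198; θ*₍198₎ = 3.1564.

(1.5049, 3.1564)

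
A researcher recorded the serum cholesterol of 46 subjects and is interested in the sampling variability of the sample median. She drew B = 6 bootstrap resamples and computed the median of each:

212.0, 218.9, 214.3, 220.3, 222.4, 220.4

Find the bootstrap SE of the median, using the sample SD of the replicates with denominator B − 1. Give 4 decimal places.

SE* = 4.0223

Bootstrap SE is the standard deviation of the 6 replicate medians.
Mean of replicates: (212.0 + 218.9 + 214.3 + 220.3 + 222.4 + 220.4) / 6 = 1308.30000 / 6 = 218.05000
Sum of squared deviations: (−6.05000)² + (+0.85000)² + (−3.75000)² + (+2.25000)² + (+4.35000)² + (+2.35000)² = 80.89500
Variance = 80.89500 / 5 = 16.17900
SE* = √16.17900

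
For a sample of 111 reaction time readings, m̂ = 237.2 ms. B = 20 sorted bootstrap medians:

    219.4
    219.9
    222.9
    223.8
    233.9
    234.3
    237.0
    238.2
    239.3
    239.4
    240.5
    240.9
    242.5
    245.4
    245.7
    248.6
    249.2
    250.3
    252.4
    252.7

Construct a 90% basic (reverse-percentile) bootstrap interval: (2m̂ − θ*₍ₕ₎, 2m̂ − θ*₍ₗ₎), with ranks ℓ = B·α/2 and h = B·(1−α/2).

Percentile endpoints at ranks 1 and 19: θ*₍1₎ = 219.4, θ*₍19₎ = 252.4.
Basic interval reflects these around m̂:
  lower = 2 × 237.2 − 252.4 = 222.0
  upper = 2 × 237.2 − 219.4 = 255.0

(222.0, 255.0)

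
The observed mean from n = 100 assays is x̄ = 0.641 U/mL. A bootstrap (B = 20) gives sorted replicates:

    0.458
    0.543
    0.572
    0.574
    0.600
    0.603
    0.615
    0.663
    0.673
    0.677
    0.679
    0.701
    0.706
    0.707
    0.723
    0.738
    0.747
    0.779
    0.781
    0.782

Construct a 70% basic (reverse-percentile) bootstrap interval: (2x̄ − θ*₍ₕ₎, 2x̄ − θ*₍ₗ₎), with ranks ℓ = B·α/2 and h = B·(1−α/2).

(0.535, 0.710)

Percentile endpoints at ranks 3 and 17: θ*₍3₎ = 0.572, θ*₍17₎ = 0.747.
Basic interval reflects these around x̄:
  lower = 2 × 0.641 − 0.747 = 0.535
  upper = 2 × 0.641 − 0.572 = 0.710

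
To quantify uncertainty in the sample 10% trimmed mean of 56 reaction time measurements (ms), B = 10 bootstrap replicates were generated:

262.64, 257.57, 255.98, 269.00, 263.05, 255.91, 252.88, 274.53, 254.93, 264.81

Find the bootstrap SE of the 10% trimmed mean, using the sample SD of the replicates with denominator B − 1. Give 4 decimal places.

SE* = 6.9438

Bootstrap SE is the standard deviation of the 10 replicate 10% trimmed means.
Mean of replicates: (262.64 + 257.57 + 255.98 + 269.00 + 263.05 + 255.91 + 252.88 + 274.53 + 254.93 + 264.81) / 10 = 2611.30000 / 10 = 261.13000
Sum of squared deviations: (+1.51000)² + (−3.56000)² + (−5.15000)² + (+7.87000)² + (+1.92000)² + (−5.22000)² + (−8.25000)² + (+13.40000)² + (−6.20000)² + (+3.68000)² = 433.95280
Variance = 433.95280 / 9 = 48.21698
SE* = √48.21698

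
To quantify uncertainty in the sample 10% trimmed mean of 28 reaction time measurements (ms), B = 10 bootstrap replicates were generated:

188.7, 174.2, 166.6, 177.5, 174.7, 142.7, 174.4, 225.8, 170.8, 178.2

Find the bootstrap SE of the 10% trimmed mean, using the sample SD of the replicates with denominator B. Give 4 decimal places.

SE* = 19.6512

Bootstrap SE is the standard deviation of the 10 replicate 10% trimmed means.
Mean of replicates: (188.7 + 174.2 + 166.6 + 177.5 + 174.7 + 142.7 + 174.4 + 225.8 + 170.8 + 178.2) / 10 = 1773.60000 / 10 = 177.36000
Sum of squared deviations: (+11.34000)² + (−3.16000)² + (−10.76000)² + (+0.14000)² + (−2.66000)² + (−34.66000)² + (−2.96000)² + (+48.44000)² + (−6.56000)² + (+0.84000)² = 3861.70400
Variance = 3861.70400 / 10 = 386.17040
SE* = √386.17040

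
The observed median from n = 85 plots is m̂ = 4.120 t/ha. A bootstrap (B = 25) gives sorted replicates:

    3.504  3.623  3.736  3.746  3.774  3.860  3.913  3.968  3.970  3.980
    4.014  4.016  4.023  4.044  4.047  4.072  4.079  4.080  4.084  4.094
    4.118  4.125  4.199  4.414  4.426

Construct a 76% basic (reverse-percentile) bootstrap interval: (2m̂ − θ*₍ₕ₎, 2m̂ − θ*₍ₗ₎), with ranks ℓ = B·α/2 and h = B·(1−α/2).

Percentile endpoints at ranks 3 and 22: θ*₍3₎ = 3.736, θ*₍22₎ = 4.125.
Basic interval reflects these around m̂:
  lower = 2 × 4.120 − 4.125 = 4.115
  upper = 2 × 4.120 − 3.736 = 4.504

(4.115, 4.504)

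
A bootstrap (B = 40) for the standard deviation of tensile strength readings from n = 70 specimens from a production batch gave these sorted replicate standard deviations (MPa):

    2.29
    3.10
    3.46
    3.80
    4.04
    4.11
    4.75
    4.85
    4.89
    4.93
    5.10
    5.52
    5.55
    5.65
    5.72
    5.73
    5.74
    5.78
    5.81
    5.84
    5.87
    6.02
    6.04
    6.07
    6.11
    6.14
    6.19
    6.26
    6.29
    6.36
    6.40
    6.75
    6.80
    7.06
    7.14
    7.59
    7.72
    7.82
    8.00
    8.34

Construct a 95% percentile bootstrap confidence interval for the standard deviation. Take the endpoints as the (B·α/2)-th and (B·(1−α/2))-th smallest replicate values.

(2.29, 8.00)

α = 0.05; lower rank = 40 × 0.025 = 1; upper rank = 40 × 0.975 = 39.
The 1st smallest replicate is 2.29; the 39th is 8.00.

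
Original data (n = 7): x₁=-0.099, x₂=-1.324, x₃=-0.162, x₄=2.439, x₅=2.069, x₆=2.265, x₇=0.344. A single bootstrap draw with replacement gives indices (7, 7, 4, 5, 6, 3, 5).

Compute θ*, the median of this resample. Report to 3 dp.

θ* = 2.069

Resample values: 0.344, 0.344, 2.439, 2.069, 2.265, -0.162, 2.069.
Sorted: -0.162, 0.344, 0.344, 2.069, 2.069, 2.265, 2.439
Median = middle value = 2.069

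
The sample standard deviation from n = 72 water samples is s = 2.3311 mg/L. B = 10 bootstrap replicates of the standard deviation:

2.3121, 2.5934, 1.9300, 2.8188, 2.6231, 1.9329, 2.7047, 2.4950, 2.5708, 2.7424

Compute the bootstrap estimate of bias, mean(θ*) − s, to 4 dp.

mean(θ*) = (2.3121 + 2.5934 + 1.9300 + 2.8188 + 2.6231 + 1.9329 + 2.7047 + 2.4950 + 2.5708 + 2.7424) / 10 = 2.47232
bias = 2.47232 − 2.3311

bias = +0.1412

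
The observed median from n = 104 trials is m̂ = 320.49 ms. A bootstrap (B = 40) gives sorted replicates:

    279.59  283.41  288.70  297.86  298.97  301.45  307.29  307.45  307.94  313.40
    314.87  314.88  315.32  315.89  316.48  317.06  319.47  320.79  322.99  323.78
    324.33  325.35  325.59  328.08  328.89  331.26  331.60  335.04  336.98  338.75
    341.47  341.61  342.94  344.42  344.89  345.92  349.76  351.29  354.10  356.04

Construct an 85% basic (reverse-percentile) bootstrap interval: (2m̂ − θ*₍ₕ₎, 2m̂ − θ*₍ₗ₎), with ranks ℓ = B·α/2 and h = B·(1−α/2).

Percentile endpoints at ranks 3 and 37: θ*₍3₎ = 288.70, θ*₍37₎ = 349.76.
Basic interval reflects these around m̂:
  lower = 2 × 320.49 − 349.76 = 291.22
  upper = 2 × 320.49 − 288.70 = 352.28

(291.22, 352.28)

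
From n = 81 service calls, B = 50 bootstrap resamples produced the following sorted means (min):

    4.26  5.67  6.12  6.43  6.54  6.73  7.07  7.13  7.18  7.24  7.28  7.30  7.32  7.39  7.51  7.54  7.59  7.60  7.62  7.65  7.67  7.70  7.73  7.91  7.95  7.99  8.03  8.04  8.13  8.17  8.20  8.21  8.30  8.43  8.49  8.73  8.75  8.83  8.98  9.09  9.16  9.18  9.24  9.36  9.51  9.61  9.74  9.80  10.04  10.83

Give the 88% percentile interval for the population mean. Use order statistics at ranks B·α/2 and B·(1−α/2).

(6.12, 9.74)

α = 0.12; lower rank = 50 × 0.060 = 3; upper rank = 50 × 0.940 = 47.
The 3rd smallest replicate is 6.12; the 47th is 9.74.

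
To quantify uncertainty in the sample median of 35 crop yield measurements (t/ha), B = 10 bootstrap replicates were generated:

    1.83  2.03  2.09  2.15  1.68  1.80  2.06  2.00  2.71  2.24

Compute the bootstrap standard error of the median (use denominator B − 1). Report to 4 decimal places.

SE* = 0.2854

Bootstrap SE is the standard deviation of the 10 replicate medians.
Mean of replicates: (1.83 + 2.03 + 2.09 + 2.15 + 1.68 + 1.80 + 2.06 + 2.00 + 2.71 + 2.24) / 10 = 20.59000 / 10 = 2.05900
Sum of squared deviations: (−0.22900)² + (−0.02900)² + (+0.03100)² + (+0.09100)² + (−0.37900)² + (−0.25900)² + (+0.00100)² + (−0.05900)² + (+0.65100)² + (+0.18100)² = 0.73329
Variance = 0.73329 / 9 = 0.08148
SE* = √0.08148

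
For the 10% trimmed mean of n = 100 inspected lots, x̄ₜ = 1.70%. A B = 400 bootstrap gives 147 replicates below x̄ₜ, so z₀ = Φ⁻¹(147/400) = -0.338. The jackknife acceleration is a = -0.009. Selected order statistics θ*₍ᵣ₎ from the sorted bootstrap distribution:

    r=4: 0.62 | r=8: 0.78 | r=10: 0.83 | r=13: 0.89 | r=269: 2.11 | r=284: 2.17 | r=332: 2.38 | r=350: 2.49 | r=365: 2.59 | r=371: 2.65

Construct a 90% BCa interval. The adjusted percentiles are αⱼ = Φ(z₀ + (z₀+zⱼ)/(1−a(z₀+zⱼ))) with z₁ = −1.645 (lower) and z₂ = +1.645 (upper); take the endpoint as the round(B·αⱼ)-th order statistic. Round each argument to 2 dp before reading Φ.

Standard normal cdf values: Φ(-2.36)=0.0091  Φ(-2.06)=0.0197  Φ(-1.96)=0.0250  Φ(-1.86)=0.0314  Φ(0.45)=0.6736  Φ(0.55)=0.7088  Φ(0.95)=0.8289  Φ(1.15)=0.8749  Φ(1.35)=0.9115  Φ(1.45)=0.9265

(0.62, 2.38)

Lower: z₀ + z₁ = -0.338 + (-1.645) = -1.983; 1 − a(z₀+z₁) = 1 − (-0.009)(-1.983) = 0.9822; argument = -0.338 + (-1.983)/0.9822 = -2.3570 → -2.36.
α₁ = Φ(-2.36) = 0.0091; rank = round(400 × 0.0091) = 4; θ*₍4₎ = 0.62.
Upper: z₀ + z₂ = 1.307; 1 − a(z₀+z₂) = 1.0118; argument = 0.9538 → 0.95; α₂ = 0.8289; rank = 332; θ*₍332₎ = 2.38.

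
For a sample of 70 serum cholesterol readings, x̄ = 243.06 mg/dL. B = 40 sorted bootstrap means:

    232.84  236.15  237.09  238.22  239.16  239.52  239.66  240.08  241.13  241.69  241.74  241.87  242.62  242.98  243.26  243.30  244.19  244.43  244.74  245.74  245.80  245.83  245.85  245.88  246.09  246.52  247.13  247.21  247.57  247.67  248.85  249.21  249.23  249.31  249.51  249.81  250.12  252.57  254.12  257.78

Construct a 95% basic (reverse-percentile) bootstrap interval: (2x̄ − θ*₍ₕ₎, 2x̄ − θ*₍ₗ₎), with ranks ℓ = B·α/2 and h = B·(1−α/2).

(232.00, 253.28)

Percentile endpoints at ranks 1 and 39: θ*₍1₎ = 232.84, θ*₍39₎ = 254.12.
Basic interval reflects these around x̄:
  lower = 2 × 243.06 − 254.12 = 232.00
  upper = 2 × 243.06 − 232.84 = 253.28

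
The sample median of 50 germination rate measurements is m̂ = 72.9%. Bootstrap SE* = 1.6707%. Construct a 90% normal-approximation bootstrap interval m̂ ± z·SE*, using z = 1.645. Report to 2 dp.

Margin = 1.645 × 1.6707 = 2.748
Interval: 72.9 ± 2.748

(70.15, 75.65)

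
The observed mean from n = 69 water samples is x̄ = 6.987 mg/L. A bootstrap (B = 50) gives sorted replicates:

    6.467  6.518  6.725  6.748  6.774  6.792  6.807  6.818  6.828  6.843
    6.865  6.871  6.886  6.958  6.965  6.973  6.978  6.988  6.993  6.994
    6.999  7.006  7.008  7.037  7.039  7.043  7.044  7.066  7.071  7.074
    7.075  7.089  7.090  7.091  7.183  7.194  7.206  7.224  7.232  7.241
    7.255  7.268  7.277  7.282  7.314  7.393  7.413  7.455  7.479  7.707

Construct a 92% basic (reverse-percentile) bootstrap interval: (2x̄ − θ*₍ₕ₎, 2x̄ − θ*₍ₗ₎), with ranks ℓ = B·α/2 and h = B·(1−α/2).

(6.519, 7.456)

Percentile endpoints at ranks 2 and 48: θ*₍2₎ = 6.518, θ*₍48₎ = 7.455.
Basic interval reflects these around x̄:
  lower = 2 × 6.987 − 7.455 = 6.519
  upper = 2 × 6.987 − 6.518 = 7.456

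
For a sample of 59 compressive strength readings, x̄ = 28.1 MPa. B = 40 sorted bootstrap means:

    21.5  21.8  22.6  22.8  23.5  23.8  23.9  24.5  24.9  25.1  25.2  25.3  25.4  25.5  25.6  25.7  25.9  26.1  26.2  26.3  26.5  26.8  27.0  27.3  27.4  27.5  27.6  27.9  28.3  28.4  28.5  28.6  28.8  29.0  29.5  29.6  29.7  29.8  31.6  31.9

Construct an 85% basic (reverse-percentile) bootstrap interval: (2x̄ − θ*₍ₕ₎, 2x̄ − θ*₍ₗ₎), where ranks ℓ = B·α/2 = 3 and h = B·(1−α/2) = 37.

(26.5, 33.6)

Percentile endpoints at ranks 3 and 37: θ*₍3₎ = 22.6, θ*₍37₎ = 29.7.
Basic interval reflects these around x̄:
  lower = 2 × 28.1 − 29.7 = 26.5
  upper = 2 × 28.1 − 22.6 = 33.6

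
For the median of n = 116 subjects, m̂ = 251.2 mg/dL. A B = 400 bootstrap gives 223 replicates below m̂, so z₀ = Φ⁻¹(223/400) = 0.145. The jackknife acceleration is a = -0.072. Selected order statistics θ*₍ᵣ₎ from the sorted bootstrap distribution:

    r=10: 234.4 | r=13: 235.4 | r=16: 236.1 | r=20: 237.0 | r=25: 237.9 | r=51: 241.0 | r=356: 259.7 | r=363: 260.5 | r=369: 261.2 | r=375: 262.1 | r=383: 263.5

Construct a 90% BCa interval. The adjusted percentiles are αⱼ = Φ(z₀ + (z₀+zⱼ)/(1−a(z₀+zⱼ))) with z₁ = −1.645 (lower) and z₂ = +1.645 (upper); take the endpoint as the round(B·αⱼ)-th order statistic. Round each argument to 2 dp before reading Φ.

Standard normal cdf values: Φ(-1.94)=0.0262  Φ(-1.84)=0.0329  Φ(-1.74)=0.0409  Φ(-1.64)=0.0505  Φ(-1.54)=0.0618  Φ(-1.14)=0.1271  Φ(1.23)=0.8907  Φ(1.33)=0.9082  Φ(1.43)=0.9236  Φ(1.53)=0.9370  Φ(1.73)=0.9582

Lower: z₀ + z₁ = 0.145 + (-1.645) = -1.500; 1 − a(z₀+z₁) = 1 − (-0.072)(-1.500) = 0.8920; argument = 0.145 + (-1.500)/0.8920 = -1.5366 → -1.54.
α₁ = Φ(-1.54) = 0.0618; rank = round(400 × 0.0618) = 25; θ*₍25₎ = 237.9.
Upper: z₀ + z₂ = 1.790; 1 − a(z₀+z₂) = 1.1289; argument = 1.7306 → 1.73; α₂ = 0.9582; rank = 383; θ*₍383₎ = 263.5.

(237.9, 263.5)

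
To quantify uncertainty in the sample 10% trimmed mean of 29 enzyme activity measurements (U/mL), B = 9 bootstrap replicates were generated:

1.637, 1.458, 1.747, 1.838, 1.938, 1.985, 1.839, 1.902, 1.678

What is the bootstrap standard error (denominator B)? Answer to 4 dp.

SE* = 0.1579

Bootstrap SE is the standard deviation of the 9 replicate 10% trimmed means.
Mean of replicates: (1.637 + 1.458 + 1.747 + 1.838 + 1.938 + 1.985 + 1.839 + 1.902 + 1.678) / 9 = 16.02200 / 9 = 1.78022
Sum of squared deviations: (−0.14322)² + (−0.32222)² + (−0.03322)² + (+0.05778)² + (+0.15778)² + (+0.20478)² + (+0.05878)² + (+0.12178)² + (−0.10222)² = 0.22434
Variance = 0.22434 / 9 = 0.02493
SE* = √0.02493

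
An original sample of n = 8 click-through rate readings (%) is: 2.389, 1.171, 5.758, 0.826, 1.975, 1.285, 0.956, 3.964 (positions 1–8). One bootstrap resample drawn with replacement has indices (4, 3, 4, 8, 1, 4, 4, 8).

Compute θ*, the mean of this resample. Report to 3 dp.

Resample values: 0.826, 5.758, 0.826, 3.964, 2.389, 0.826, 0.826, 3.964.
Mean = (0.826 + 5.758 + 0.826 + 3.964 + 2.389 + 0.826 + 0.826 + 3.964) / 8 = 19.3790 / 8 = 2.422

θ* = 2.422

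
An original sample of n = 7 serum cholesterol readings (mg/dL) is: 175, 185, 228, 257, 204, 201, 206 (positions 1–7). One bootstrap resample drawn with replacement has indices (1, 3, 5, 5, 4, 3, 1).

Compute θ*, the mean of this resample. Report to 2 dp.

θ* = 210.14

Resample values: 175, 228, 204, 204, 257, 228, 175.
Mean = (175 + 228 + 204 + 204 + 257 + 228 + 175) / 7 = 1471.0 / 7 = 210.14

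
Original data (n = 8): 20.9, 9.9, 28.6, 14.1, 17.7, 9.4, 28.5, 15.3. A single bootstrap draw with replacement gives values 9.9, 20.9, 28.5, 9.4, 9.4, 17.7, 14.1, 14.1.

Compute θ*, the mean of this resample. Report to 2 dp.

θ* = 15.50

Mean = (9.9 + 20.9 + 28.5 + 9.4 + 9.4 + 17.7 + 14.1 + 14.1) / 8 = 124.00 / 8 = 15.50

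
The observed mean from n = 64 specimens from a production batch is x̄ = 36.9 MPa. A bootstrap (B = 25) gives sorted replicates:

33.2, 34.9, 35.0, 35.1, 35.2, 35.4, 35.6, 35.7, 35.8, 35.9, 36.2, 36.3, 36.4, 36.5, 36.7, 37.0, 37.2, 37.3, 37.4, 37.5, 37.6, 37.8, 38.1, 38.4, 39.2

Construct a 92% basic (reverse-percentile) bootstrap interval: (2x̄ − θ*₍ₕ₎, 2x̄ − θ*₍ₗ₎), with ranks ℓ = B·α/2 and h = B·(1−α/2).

Percentile endpoints at ranks 1 and 24: θ*₍1₎ = 33.2, θ*₍24₎ = 38.4.
Basic interval reflects these around x̄:
  lower = 2 × 36.9 − 38.4 = 35.4
  upper = 2 × 36.9 − 33.2 = 40.6

(35.4, 40.6)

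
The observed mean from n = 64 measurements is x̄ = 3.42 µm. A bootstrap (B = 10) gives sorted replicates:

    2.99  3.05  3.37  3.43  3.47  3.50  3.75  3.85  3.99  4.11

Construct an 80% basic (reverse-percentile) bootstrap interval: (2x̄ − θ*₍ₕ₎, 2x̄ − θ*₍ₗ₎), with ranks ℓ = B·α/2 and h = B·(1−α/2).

(2.85, 3.85)

Percentile endpoints at ranks 1 and 9: θ*₍1₎ = 2.99, θ*₍9₎ = 3.99.
Basic interval reflects these around x̄:
  lower = 2 × 3.42 − 3.99 = 2.85
  upper = 2 × 3.42 − 2.99 = 3.85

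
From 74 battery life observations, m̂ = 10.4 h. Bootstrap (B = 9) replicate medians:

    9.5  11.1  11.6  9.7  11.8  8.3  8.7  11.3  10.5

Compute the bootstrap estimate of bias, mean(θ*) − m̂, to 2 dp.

mean(θ*) = (9.5 + 11.1 + 11.6 + 9.7 + 11.8 + 8.3 + 8.7 + 11.3 + 10.5) / 9 = 10.278
bias = 10.278 − 10.4

bias = −0.12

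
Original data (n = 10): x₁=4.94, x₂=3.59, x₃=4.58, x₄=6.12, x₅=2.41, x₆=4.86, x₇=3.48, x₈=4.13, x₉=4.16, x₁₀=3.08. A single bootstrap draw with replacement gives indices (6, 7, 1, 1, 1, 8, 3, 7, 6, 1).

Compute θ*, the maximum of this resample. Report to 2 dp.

θ* = 4.94

Resample values: 4.86, 3.48, 4.94, 4.94, 4.94, 4.13, 4.58, 3.48, 4.86, 4.94.
Maximum = 4.94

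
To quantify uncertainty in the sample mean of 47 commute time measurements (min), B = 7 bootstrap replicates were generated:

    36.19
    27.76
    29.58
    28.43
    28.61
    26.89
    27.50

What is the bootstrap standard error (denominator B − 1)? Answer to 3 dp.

SE* = 3.168

Bootstrap SE is the standard deviation of the 7 replicate means.
Mean of replicates: (36.19 + 27.76 + 29.58 + 28.43 + 28.61 + 26.89 + 27.50) / 7 = 204.9600 / 7 = 29.2800
Sum of squared deviations: (+6.9100)² + (−1.5200)² + (+0.3000)² + (−0.8500)² + (−0.6700)² + (−2.3900)² + (−1.7800)² = 60.2004
Variance = 60.2004 / 6 = 10.0334
SE* = √10.0334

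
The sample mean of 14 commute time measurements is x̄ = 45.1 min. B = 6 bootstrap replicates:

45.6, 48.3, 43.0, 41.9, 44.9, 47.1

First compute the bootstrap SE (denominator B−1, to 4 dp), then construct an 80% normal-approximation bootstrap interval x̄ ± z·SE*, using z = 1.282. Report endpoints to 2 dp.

(42.00, 48.20)

Mean of replicates = 45.1333; sum of squared deviations = 29.1733; SE* = √(29.1733/5) = 2.4155
Margin = 1.282 × 2.4155 = 3.097
Interval: 45.1 ± 3.097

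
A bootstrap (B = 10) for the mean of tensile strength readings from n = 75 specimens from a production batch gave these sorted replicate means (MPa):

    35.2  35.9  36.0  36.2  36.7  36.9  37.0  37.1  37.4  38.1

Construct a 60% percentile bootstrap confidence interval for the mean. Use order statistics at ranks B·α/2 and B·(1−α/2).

(35.9, 37.1)

α = 0.40; lower rank = 10 × 0.200 = 2; upper rank = 10 × 0.800 = 8.
The 2nd smallest replicate is 35.9; the 8th is 37.1.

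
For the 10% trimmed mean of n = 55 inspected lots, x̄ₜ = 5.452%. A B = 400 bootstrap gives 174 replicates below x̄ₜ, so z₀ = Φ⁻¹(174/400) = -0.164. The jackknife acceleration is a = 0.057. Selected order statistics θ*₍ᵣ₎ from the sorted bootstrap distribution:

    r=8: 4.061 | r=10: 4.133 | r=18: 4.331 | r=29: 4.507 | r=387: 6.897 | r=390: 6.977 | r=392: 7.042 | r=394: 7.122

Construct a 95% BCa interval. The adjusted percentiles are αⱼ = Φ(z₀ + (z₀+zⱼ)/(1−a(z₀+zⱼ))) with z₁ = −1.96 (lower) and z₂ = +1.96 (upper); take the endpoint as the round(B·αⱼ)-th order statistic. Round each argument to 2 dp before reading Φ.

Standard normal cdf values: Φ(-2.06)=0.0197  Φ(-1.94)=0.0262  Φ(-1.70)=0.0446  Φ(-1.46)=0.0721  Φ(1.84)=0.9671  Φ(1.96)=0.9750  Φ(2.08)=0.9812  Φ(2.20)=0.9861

Lower: z₀ + z₁ = -0.164 + (-1.960) = -2.124; 1 − a(z₀+z₁) = 1 − (0.057)(-2.124) = 1.1211; argument = -0.164 + (-2.124)/1.1211 = -2.0586 → -2.06.
α₁ = Φ(-2.06) = 0.0197; rank = round(400 × 0.0197) = 8; θ*₍8₎ = 4.061.
Upper: z₀ + z₂ = 1.796; 1 − a(z₀+z₂) = 0.8976; argument = 1.8368 → 1.84; α₂ = 0.9671; rank = 387; θ*₍387₎ = 6.897.

(4.061, 6.897)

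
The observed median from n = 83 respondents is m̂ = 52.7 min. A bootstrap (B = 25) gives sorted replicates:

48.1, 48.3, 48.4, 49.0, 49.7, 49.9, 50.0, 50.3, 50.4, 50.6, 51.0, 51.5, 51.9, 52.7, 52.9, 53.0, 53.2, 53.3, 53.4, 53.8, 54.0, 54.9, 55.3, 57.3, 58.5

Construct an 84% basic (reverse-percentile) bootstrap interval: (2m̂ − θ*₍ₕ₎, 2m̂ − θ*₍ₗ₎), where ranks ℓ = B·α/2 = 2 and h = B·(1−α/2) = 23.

(50.1, 57.1)

Percentile endpoints at ranks 2 and 23: θ*₍2₎ = 48.3, θ*₍23₎ = 55.3.
Basic interval reflects these around m̂:
  lower = 2 × 52.7 − 55.3 = 50.1
  upper = 2 × 52.7 − 48.3 = 57.1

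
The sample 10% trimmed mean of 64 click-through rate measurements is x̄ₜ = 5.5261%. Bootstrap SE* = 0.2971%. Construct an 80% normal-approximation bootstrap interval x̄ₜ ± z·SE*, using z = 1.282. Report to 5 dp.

Margin = 1.282 × 0.2971 = 0.380882
Interval: 5.5261 ± 0.380882

(5.14522, 5.90698)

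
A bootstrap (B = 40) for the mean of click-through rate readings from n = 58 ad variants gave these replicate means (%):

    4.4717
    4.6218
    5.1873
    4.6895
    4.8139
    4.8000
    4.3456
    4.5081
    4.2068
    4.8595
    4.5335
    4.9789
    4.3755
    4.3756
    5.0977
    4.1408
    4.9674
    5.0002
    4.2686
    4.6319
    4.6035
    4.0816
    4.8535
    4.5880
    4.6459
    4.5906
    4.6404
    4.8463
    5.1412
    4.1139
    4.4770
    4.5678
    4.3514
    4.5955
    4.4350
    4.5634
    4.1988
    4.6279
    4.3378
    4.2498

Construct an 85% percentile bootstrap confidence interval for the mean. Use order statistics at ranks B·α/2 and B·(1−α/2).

Sorted replicates: 4.0816, 4.1139, 4.1408, 4.1988, 4.2068, 4.2498, 4.2686, 4.3378, 4.3456, 4.3514, 4.3755, 4.3756, 4.4350, 4.4717, 4.4770, 4.5081, 4.5335, 4.5634, 4.5678, 4.5880, 4.5906, 4.5955, 4.6035, 4.6218, 4.6279, 4.6319, 4.6404, 4.6459, 4.6895, 4.8000, 4.8139, 4.8463, 4.8535, 4.8595, 4.9674, 4.9789, 5.0002, 5.0977, 5.1412, 5.1873
α = 0.15; lower rank = 40 × 0.075 = 3; upper rank = 40 × 0.925 = 37.
The 3rd smallest replicate is 4.1408; the 37th is 5.0002.

(4.1408, 5.0002)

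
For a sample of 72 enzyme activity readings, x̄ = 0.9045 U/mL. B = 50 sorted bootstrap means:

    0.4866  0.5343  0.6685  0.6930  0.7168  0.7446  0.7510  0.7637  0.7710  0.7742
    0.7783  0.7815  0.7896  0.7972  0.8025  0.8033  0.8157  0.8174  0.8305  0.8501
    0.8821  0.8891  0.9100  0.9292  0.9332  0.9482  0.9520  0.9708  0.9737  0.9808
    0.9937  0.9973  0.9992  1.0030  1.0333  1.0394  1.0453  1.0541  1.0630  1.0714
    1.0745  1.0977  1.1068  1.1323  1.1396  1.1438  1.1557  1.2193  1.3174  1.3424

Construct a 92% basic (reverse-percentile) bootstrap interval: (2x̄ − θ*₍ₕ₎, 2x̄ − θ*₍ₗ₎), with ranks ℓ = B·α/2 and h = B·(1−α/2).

(0.5897, 1.2747)

Percentile endpoints at ranks 2 and 48: θ*₍2₎ = 0.5343, θ*₍48₎ = 1.2193.
Basic interval reflects these around x̄:
  lower = 2 × 0.9045 − 1.2193 = 0.5897
  upper = 2 × 0.9045 − 0.5343 = 1.2747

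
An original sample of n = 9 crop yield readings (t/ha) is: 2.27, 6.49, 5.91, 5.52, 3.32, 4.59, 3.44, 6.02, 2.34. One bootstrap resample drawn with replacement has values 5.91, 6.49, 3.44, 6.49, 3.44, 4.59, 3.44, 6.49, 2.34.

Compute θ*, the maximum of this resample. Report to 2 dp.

Maximum = 6.49

θ* = 6.49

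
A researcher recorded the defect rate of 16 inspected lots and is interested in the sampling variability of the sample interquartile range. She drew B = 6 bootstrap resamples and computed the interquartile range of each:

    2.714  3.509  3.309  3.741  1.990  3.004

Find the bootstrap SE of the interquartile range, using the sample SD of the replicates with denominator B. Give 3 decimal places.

SE* = 0.576

Bootstrap SE is the standard deviation of the 6 replicate interquartile ranges.
Mean of replicates: (2.714 + 3.509 + 3.309 + 3.741 + 1.990 + 3.004) / 6 = 18.2670 / 6 = 3.0445
Sum of squared deviations: (−0.3305)² + (+0.4645)² + (+0.2645)² + (+0.6965)² + (−1.0545)² + (−0.0405)² = 1.9937
Variance = 1.9937 / 6 = 0.3323
SE* = √0.3323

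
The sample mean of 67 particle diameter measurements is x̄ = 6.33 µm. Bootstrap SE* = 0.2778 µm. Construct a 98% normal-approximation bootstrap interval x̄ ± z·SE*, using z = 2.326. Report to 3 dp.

(5.684, 6.976)

Margin = 2.326 × 0.2778 = 0.6462
Interval: 6.33 ± 0.6462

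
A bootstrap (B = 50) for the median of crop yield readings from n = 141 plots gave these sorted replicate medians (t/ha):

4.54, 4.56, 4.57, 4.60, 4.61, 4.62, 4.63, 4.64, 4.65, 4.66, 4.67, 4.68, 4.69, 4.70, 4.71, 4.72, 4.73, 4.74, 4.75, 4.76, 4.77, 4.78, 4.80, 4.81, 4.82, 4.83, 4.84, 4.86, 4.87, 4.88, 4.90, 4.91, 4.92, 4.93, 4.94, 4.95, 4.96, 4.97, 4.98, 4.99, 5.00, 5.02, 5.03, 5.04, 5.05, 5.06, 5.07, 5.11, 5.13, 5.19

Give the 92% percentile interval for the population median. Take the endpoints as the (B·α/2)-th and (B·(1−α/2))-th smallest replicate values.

α = 0.08; lower rank = 50 × 0.040 = 2; upper rank = 50 × 0.960 = 48.
The 2nd smallest replicate is 4.56; the 48th is 5.11.

(4.56, 5.11)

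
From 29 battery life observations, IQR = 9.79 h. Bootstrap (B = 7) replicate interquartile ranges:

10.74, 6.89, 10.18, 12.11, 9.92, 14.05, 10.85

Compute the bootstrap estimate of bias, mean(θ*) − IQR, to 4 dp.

bias = +0.8871

mean(θ*) = (10.74 + 6.89 + 10.18 + 12.11 + 9.92 + 14.05 + 10.85) / 7 = 10.67714
bias = 10.67714 − 9.79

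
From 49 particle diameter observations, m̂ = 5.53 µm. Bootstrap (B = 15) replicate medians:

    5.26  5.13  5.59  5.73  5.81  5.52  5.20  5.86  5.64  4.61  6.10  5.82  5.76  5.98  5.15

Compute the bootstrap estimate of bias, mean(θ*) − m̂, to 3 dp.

mean(θ*) = (5.26 + 5.13 + 5.59 + 5.73 + 5.81 + 5.52 + 5.20 + 5.86 + 5.64 + 4.61 + 6.10 + 5.82 + 5.76 + 5.98 + 5.15) / 15 = 5.5440
bias = 5.5440 − 5.53

bias = +0.014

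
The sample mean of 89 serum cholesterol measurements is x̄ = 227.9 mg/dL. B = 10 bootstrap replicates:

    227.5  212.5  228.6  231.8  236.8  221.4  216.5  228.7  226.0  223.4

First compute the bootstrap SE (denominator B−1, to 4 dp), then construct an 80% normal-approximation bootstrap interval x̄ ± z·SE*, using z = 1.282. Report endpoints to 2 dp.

Mean of replicates = 225.3200; sum of squared deviations = 462.3760; SE* = √(462.3760/9) = 7.1676
Margin = 1.282 × 7.1676 = 9.189
Interval: 227.9 ± 9.189

(218.71, 237.09)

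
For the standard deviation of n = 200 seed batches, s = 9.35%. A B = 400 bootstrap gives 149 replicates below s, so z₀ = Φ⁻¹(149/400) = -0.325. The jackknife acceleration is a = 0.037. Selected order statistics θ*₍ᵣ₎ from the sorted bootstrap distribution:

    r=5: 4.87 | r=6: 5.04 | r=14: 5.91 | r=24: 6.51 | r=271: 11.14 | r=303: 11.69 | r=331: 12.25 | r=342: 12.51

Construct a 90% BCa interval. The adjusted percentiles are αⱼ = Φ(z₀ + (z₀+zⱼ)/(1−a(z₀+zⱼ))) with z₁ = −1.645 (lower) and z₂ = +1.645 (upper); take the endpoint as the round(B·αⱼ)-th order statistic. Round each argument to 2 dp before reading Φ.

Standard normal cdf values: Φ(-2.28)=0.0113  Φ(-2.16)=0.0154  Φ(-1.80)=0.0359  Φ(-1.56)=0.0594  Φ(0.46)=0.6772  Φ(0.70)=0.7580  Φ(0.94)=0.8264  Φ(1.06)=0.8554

(5.04, 12.51)

Lower: z₀ + z₁ = -0.325 + (-1.645) = -1.970; 1 − a(z₀+z₁) = 1 − (0.037)(-1.970) = 1.0729; argument = -0.325 + (-1.970)/1.0729 = -2.1612 → -2.16.
α₁ = Φ(-2.16) = 0.0154; rank = round(400 × 0.0154) = 6; θ*₍6₎ = 5.04.
Upper: z₀ + z₂ = 1.320; 1 − a(z₀+z₂) = 0.9512; argument = 1.0628 → 1.06; α₂ = 0.8554; rank = 342; θ*₍342₎ = 12.51.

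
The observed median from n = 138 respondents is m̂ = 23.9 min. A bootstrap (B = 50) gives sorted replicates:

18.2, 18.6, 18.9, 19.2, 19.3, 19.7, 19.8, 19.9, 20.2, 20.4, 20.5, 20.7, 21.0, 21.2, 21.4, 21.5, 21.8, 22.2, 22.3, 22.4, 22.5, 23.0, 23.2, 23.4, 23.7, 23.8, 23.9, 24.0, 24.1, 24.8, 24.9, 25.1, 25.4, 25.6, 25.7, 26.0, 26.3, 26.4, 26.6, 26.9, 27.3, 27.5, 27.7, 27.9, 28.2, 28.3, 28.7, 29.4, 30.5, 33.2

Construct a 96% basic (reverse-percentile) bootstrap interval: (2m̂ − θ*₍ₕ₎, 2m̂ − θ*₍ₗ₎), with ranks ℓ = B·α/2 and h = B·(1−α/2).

Percentile endpoints at ranks 1 and 49: θ*₍1₎ = 18.2, θ*₍49₎ = 30.5.
Basic interval reflects these around m̂:
  lower = 2 × 23.9 − 30.5 = 17.3
  upper = 2 × 23.9 − 18.2 = 29.6

(17.3, 29.6)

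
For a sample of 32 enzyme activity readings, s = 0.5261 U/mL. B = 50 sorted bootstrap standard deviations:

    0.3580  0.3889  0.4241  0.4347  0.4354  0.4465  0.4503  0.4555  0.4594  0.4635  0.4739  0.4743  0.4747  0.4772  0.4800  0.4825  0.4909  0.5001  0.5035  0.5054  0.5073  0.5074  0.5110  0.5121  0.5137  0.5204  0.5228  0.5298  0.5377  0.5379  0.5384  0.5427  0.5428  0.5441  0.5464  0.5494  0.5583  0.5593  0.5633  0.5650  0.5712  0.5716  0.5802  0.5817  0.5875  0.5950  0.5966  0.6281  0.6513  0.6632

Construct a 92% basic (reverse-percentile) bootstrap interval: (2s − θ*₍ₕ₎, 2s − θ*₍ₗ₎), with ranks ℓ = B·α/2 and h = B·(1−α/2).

(0.4241, 0.6633)

Percentile endpoints at ranks 2 and 48: θ*₍2₎ = 0.3889, θ*₍48₎ = 0.6281.
Basic interval reflects these around s:
  lower = 2 × 0.5261 − 0.6281 = 0.4241
  upper = 2 × 0.5261 − 0.3889 = 0.6633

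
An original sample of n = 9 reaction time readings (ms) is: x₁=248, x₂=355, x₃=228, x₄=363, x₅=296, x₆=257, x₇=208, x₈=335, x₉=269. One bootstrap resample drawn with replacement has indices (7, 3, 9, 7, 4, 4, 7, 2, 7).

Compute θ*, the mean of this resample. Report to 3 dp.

θ* = 267.778

Resample values: 208, 228, 269, 208, 363, 363, 208, 355, 208.
Mean = (208 + 228 + 269 + 208 + 363 + 363 + 208 + 355 + 208) / 9 = 2410.0 / 9 = 267.778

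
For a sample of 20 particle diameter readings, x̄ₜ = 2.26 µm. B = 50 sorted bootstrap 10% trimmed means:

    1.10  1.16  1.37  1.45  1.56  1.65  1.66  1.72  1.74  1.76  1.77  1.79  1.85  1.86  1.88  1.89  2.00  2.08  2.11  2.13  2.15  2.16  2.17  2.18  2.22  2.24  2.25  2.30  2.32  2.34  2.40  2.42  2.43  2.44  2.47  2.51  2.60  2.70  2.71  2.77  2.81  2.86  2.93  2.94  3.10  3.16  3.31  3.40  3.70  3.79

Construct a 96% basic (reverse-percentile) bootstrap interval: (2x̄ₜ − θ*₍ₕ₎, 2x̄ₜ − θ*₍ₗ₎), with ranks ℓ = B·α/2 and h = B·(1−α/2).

(0.82, 3.42)

Percentile endpoints at ranks 1 and 49: θ*₍1₎ = 1.10, θ*₍49₎ = 3.70.
Basic interval reflects these around x̄ₜ:
  lower = 2 × 2.26 − 3.70 = 0.82
  upper = 2 × 2.26 − 1.10 = 3.42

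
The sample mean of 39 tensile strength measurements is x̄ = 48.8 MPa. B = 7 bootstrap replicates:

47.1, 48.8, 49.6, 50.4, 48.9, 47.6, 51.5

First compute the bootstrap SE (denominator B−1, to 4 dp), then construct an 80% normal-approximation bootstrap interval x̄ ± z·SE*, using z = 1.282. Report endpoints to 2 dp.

Mean of replicates = 49.1286; sum of squared deviations = 14.0743; SE* = √(14.0743/6) = 1.5316
Margin = 1.282 × 1.5316 = 1.964
Interval: 48.8 ± 1.964

(46.84, 50.76)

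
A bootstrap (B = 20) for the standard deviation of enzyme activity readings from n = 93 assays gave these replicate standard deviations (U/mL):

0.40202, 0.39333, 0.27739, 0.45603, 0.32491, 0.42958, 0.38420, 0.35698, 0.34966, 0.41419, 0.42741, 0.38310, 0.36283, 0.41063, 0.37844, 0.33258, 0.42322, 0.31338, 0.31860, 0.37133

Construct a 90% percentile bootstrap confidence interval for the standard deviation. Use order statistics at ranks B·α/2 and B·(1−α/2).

(0.27739, 0.42958)

Sorted replicates: 0.27739, 0.31338, 0.31860, 0.32491, 0.33258, 0.34966, 0.35698, 0.36283, 0.37133, 0.37844, 0.38310, 0.38420, 0.39333, 0.40202, 0.41063, 0.41419, 0.42322, 0.42741, 0.42958, 0.45603
α = 0.10; lower rank = 20 × 0.050 = 1; upper rank = 20 × 0.950 = 19.
The 1st smallest replicate is 0.27739; the 19th is 0.42958.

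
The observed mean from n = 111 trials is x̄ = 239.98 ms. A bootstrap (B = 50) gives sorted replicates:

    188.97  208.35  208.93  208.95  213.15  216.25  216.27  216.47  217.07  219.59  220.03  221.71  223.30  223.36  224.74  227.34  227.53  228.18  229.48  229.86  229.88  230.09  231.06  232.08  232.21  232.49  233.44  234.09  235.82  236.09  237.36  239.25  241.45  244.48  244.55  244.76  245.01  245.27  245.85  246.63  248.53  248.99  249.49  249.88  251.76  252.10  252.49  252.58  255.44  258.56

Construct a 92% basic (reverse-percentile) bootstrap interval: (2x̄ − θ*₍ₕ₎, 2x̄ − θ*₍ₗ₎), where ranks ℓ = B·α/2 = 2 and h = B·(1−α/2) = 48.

Percentile endpoints at ranks 2 and 48: θ*₍2₎ = 208.35, θ*₍48₎ = 252.58.
Basic interval reflects these around x̄:
  lower = 2 × 239.98 − 252.58 = 227.38
  upper = 2 × 239.98 − 208.35 = 271.61

(227.38, 271.61)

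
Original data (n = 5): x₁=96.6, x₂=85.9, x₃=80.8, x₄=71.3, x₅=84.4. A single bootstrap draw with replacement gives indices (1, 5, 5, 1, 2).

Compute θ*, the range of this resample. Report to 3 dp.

θ* = 12.200

Resample values: 96.6, 84.4, 84.4, 96.6, 85.9.
Range = 96.6 − 84.4 = 12.200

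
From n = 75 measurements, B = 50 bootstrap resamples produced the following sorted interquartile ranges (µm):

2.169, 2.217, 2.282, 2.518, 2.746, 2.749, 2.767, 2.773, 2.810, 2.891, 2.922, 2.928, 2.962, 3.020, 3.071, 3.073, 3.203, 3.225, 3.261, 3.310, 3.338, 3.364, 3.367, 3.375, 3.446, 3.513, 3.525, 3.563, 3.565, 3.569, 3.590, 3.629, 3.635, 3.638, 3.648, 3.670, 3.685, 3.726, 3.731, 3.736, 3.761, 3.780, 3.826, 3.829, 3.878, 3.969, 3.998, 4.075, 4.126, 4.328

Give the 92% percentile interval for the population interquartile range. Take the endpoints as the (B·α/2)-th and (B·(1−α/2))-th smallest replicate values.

α = 0.08; lower rank = 50 × 0.040 = 2; upper rank = 50 × 0.960 = 48.
The 2nd smallest replicate is 2.217; the 48th is 4.075.

(2.217, 4.075)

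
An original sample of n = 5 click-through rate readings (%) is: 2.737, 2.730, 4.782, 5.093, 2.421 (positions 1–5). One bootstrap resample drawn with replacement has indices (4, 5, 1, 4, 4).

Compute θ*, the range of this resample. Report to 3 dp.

Resample values: 5.093, 2.421, 2.737, 5.093, 5.093.
Range = 5.093 − 2.421 = 2.672

θ* = 2.672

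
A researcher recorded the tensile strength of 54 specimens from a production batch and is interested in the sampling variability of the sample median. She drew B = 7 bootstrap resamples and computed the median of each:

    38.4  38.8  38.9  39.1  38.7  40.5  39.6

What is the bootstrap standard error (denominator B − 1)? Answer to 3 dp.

SE* = 0.704

Bootstrap SE is the standard deviation of the 7 replicate medians.
Mean of replicates: (38.4 + 38.8 + 38.9 + 39.1 + 38.7 + 40.5 + 39.6) / 7 = 274.0000 / 7 = 39.1429
Sum of squared deviations: (−0.7429)² + (−0.3429)² + (−0.2429)² + (−0.0429)² + (−0.4429)² + (+1.3571)² + (+0.4571)² = 2.9771
Variance = 2.9771 / 6 = 0.4962
SE* = √0.4962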